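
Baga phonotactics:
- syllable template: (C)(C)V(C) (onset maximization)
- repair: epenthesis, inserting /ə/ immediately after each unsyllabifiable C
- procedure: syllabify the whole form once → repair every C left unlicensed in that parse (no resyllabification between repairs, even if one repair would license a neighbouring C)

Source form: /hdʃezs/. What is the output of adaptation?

The consonants /h/, /s/ cannot be parsed into a legal (C)(C)V(C) syllable (at most one coda consonant is licensed; onsets may contain at most 2 consonants).
Inserting the epenthetic vowel yields /h/ → /hə/, /s/ → /sə/.

hədʃezsə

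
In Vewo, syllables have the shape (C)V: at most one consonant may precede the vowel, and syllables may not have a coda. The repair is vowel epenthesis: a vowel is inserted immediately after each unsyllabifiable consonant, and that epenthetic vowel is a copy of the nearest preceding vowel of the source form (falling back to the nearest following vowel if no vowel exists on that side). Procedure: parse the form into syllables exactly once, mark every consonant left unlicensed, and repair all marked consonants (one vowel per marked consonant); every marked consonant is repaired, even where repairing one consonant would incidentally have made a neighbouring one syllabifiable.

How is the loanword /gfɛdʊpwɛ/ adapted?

gɛfɛdʊpʊwɛ

Syllabifying with onset maximization leaves /g/, /p/ stranded (no codas are permitted; onsets are limited to one consonant).
Inserting the epenthetic vowel yields /g/ → /gɛ/, /p/ → /pʊ/.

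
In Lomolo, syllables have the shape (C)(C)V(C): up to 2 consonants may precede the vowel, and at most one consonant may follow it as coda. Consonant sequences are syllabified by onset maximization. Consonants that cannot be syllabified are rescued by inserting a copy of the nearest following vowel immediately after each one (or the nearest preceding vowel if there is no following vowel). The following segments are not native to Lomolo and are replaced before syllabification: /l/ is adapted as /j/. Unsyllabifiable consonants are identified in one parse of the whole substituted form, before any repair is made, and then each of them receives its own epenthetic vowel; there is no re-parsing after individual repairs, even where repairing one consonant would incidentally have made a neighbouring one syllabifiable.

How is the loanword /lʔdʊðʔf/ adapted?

jʊʔdʊðʔʊfʊ

Substitution: /l/ → /j/, giving /jʔdʊðʔf/.
The consonants /j/, /ʔ/, /f/ cannot be parsed into a legal (C)(C)V(C) syllable (at most one coda consonant is licensed; onsets may contain at most 2 consonants).
Epenthesis after each stranded consonant: /j/ → /jʊ/, /ʔ/ → /ʔʊ/, /f/ → /fʊ/.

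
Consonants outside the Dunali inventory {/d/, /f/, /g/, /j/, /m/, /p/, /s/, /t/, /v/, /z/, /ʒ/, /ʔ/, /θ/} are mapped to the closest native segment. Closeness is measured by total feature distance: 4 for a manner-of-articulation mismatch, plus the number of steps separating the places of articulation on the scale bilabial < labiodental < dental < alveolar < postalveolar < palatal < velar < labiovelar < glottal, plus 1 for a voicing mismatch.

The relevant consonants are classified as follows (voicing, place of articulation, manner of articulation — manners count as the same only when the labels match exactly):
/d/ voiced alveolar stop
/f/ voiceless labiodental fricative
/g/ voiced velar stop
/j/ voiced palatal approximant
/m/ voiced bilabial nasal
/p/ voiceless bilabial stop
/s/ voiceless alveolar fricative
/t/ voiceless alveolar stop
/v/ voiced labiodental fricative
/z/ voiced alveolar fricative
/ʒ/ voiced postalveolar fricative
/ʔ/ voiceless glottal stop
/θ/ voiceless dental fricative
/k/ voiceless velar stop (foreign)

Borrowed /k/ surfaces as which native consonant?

g

/g/ is closest: same manner (stop), place distance 0 (velar→velar), voicing differs (+1); total 1. Next closest is /ʔ/ at distance 2.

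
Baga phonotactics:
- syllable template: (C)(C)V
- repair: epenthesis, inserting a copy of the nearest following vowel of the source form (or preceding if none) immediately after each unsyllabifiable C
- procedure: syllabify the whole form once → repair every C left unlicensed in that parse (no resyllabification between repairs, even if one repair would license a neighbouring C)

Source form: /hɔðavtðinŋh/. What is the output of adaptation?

hɔðavitðiniŋihi

Syllabifying with onset maximization leaves /v/, /n/, /ŋ/, /h/ stranded (no codas are permitted; onsets may contain at most 2 consonants).
Epenthesis after each stranded consonant: /v/ → /vi/, /n/ → /ni/, /ŋ/ → /ŋi/, /h/ → /hi/.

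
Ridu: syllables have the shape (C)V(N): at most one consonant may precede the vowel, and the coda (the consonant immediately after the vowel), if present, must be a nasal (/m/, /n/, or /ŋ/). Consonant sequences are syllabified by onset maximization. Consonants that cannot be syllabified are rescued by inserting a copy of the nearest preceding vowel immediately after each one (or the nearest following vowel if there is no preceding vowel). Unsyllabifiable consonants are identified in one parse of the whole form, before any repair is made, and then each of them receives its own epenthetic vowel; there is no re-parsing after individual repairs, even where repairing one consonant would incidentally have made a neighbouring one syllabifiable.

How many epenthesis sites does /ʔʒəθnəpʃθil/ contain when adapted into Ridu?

The unsyllabifiable consonants are /ʔ/, /θ/, /p/, /ʃ/, /l/; each receives one epenthetic vowel.

5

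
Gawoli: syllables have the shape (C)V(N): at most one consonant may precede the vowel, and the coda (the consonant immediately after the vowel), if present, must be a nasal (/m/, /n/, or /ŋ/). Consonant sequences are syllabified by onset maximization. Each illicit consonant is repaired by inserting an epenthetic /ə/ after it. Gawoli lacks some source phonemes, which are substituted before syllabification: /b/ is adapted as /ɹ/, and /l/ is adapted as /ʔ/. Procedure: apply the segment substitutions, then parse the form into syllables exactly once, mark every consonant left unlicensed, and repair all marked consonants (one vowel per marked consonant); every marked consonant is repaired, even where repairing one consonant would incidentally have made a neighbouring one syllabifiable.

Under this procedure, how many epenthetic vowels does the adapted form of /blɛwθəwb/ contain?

After substitution the input is /ɹʔɛwθəwɹ/.
The unsyllabifiable consonants are /ɹ/, /w/, /w/, /ɹ/; each receives one epenthetic vowel.

4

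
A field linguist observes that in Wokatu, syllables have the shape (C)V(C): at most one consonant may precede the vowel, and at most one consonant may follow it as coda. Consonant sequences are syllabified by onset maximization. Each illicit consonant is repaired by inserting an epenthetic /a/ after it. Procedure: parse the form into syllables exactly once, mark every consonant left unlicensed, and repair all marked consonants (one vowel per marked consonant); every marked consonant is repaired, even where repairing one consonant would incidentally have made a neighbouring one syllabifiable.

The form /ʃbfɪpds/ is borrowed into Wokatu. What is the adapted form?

ʃabafɪpdasa

The consonants /ʃ/, /b/, /d/, /s/ cannot be parsed into a legal (C)V(C) syllable (at most one coda consonant is licensed; onsets are limited to one consonant).
Inserting the epenthetic vowel yields /ʃ/ → /ʃa/, /b/ → /ba/, /d/ → /da/, /s/ → /sa/.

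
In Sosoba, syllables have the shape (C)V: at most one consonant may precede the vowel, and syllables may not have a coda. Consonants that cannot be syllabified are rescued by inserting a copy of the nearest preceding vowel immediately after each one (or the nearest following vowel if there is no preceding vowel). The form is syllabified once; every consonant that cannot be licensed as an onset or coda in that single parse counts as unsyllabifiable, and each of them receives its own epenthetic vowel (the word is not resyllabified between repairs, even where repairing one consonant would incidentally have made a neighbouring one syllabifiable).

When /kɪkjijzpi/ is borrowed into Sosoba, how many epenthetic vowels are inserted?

The unsyllabifiable consonants are /k/, /j/, /z/; each receives one epenthetic vowel.

3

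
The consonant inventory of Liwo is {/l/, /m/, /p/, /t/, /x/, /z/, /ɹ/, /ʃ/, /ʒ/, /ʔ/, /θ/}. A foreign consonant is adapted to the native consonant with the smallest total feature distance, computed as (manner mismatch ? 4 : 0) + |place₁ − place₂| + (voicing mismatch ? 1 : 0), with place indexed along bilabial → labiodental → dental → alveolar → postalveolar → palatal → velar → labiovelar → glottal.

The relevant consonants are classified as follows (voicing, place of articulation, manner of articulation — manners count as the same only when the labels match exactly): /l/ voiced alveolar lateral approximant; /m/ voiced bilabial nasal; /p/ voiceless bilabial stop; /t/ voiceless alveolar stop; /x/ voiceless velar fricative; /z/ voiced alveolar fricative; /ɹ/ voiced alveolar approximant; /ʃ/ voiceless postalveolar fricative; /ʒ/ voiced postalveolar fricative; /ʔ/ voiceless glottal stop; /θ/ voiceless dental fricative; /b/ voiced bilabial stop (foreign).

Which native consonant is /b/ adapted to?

/p/ is closest: same manner (stop), place distance 0 (bilabial→bilabial), voicing differs (+1); total 1. Next closest is /m/ at distance 4.

p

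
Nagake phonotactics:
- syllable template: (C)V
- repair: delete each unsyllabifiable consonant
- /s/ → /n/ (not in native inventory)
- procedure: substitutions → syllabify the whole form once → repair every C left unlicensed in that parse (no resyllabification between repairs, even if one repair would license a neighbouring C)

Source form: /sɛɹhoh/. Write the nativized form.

Substitution: /s/ → /n/, giving /nɛɹhoh/.
Under (C)V, the unsyllabifiable consonants are /ɹ/, /h/ (no codas are permitted; onsets are limited to one consonant).
Deletion applies to /ɹ/, /h/.

nɛho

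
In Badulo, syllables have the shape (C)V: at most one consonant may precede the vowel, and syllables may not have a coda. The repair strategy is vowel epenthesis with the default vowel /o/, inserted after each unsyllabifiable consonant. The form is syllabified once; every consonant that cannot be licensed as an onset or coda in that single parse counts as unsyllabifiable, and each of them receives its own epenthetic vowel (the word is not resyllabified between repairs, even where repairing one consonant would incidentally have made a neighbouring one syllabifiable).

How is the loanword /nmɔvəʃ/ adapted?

nomɔvəʃo

Syllabifying with onset maximization leaves /n/, /ʃ/ stranded (no codas are permitted; onsets are limited to one consonant).
Epenthesis after each stranded consonant: /n/ → /no/, /ʃ/ → /ʃo/.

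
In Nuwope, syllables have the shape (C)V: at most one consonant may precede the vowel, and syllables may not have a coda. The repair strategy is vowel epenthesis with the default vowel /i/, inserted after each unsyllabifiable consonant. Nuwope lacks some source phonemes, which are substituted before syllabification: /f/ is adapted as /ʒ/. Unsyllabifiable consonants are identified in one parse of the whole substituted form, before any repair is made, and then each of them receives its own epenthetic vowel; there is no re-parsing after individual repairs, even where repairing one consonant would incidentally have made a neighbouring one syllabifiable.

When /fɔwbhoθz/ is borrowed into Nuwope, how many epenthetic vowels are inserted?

After substitution the input is /ʒɔwbhoθz/.
The unsyllabifiable consonants are /w/, /b/, /θ/, /z/; each receives one epenthetic vowel.

4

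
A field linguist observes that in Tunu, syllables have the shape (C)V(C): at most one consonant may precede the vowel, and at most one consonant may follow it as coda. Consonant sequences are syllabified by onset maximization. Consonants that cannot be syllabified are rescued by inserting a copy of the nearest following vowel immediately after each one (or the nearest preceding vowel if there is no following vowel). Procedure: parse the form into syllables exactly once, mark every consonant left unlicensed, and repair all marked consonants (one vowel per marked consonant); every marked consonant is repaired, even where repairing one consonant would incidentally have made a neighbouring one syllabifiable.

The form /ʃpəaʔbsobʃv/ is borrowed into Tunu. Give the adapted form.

ʃəpəaʔbosobʃovo

Under (C)V(C), the unsyllabifiable consonants are /ʃ/, /b/, /ʃ/, /v/ (at most one coda consonant is licensed; onsets are limited to one consonant).
Each unlicensed consonant becomes the onset of a new syllable: /ʃ/ → /ʃə/, /b/ → /bo/, /ʃ/ → /ʃo/, /v/ → /vo/.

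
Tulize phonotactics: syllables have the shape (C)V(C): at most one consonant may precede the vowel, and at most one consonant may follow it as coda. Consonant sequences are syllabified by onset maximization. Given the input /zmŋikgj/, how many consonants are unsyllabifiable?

Syllabifying with onset maximization leaves /z/, /m/, /g/, /j/ stranded (at most one coda consonant is licensed; onsets are limited to one consonant).

4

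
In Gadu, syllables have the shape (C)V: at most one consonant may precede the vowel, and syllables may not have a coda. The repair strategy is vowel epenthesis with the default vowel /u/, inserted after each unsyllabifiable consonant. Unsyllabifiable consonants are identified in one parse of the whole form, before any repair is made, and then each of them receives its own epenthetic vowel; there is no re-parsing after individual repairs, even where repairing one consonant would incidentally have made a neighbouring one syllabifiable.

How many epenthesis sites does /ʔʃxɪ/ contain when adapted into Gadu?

2

The unsyllabifiable consonants are /ʔ/, /ʃ/; each receives one epenthetic vowel.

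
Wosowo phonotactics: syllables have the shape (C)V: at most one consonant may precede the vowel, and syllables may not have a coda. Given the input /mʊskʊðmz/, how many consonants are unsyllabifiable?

4

The consonants /s/, /ð/, /m/, /z/ cannot be parsed into a legal (C)V syllable (no codas are permitted; onsets are limited to one consonant).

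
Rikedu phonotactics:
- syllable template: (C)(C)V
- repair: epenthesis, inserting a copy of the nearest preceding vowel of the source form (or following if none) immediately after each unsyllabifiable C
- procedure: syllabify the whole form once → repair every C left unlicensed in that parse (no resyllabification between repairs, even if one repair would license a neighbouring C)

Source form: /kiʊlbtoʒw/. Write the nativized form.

Syllabifying with onset maximization leaves /l/, /ʒ/, /w/ stranded (no codas are permitted; onsets may contain at most 2 consonants).
Each unlicensed consonant becomes the onset of a new syllable: /l/ → /lʊ/, /ʒ/ → /ʒo/, /w/ → /wo/.

kiʊlʊbtoʒowo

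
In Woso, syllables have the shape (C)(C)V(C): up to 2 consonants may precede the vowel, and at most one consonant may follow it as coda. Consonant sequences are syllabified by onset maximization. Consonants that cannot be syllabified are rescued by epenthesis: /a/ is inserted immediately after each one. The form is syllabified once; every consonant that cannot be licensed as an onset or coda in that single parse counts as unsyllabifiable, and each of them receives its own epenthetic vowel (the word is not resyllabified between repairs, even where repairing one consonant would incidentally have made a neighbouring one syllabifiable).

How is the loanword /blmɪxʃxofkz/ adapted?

Under (C)(C)V(C), the unsyllabifiable consonants are /b/, /k/, /z/ (at most one coda consonant is licensed; onsets may contain at most 2 consonants).
Each unlicensed consonant becomes the onset of a new syllable: /b/ → /ba/, /k/ → /ka/, /z/ → /za/.

balmɪxʃxofkaza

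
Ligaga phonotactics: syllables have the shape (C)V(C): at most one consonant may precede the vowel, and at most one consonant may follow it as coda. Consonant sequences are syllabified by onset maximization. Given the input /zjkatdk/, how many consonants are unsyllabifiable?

4

Under (C)V(C), the unsyllabifiable consonants are /z/, /j/, /d/, /k/ (at most one coda consonant is licensed; onsets are limited to one consonant).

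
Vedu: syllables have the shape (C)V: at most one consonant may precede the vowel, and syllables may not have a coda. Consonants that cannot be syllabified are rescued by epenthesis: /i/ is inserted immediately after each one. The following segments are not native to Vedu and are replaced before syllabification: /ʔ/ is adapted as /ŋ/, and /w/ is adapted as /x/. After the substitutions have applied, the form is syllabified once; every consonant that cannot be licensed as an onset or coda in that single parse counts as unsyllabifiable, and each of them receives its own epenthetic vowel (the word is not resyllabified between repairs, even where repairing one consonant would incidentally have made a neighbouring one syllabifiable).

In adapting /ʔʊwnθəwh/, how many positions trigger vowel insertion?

After substitution the input is /ŋʊxnθəxh/.
The unsyllabifiable consonants are /x/, /n/, /x/, /h/; each receives one epenthetic vowel.

4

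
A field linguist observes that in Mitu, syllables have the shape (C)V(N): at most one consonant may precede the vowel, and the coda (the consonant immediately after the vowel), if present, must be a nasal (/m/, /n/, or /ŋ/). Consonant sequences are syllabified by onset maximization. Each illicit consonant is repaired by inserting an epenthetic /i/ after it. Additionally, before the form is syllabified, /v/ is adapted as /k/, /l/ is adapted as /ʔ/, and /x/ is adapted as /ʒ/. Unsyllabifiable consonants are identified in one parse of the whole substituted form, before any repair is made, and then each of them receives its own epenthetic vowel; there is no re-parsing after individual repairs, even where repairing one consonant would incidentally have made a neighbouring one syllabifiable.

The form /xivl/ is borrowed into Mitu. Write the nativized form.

Substitution: /x/ → /ʒ/, /v/ → /k/, /l/ → /ʔ/, giving /ʒikʔ/.
Syllabifying with onset maximization leaves /k/, /ʔ/ stranded (only a nasal (/m/, /n/, or /ŋ/) is licensed in coda position; onsets are limited to one consonant).
Epenthesis after each stranded consonant: /k/ → /ki/, /ʔ/ → /ʔi/.

ʒikiʔi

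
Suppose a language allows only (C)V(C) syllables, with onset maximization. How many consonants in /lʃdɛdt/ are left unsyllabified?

3

Syllabifying with onset maximization leaves /l/, /ʃ/, /t/ stranded (at most one coda consonant is licensed; onsets are limited to one consonant).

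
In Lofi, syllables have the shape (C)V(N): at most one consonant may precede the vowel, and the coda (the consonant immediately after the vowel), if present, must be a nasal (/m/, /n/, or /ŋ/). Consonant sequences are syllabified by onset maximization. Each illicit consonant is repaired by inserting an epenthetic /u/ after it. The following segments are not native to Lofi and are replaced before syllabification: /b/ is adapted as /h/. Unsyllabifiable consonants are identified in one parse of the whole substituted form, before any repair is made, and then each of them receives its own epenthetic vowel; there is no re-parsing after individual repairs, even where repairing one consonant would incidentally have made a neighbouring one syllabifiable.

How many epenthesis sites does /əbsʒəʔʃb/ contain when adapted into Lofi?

After substitution the input is /əhsʒəʔʃh/.
The unsyllabifiable consonants are /h/, /s/, /ʔ/, /ʃ/, /h/; each receives one epenthetic vowel.

5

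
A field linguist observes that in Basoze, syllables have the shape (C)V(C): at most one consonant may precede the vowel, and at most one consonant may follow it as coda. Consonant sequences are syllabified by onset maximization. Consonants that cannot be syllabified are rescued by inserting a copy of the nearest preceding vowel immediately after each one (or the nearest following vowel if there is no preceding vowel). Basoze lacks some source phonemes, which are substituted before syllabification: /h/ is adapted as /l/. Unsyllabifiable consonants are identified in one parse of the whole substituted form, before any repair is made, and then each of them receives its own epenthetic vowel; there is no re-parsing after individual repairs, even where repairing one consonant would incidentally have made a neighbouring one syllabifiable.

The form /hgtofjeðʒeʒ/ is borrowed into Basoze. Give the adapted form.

logotofjeðʒeʒ

Substitution: /h/ → /l/, giving /lgtofjeðʒeʒ/.
Syllabifying with onset maximization leaves /l/, /g/ stranded (at most one coda consonant is licensed; onsets are limited to one consonant).
Epenthesis after each stranded consonant: /l/ → /lo/, /g/ → /go/.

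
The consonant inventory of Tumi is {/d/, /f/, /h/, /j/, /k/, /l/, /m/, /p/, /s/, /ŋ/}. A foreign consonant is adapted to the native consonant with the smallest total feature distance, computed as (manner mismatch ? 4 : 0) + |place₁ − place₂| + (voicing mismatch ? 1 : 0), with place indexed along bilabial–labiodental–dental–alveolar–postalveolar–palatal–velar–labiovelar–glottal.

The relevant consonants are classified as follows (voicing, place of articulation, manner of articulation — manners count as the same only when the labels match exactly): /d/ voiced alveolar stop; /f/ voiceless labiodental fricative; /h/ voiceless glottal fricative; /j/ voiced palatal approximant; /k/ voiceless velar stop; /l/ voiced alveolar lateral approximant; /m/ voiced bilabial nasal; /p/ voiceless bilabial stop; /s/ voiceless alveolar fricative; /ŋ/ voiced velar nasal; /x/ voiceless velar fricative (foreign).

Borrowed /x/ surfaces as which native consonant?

h

/h/ is closest: same manner (fricative), place distance 2 (velar→glottal), same voicing; total 2. Next closest is /s/ at distance 3.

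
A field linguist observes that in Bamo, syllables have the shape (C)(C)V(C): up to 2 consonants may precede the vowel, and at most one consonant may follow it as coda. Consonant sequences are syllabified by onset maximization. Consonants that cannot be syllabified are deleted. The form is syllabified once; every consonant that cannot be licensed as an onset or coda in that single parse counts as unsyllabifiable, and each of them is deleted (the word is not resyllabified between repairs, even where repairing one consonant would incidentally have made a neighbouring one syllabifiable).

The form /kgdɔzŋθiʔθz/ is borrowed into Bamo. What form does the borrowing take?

The consonants /k/, /θ/, /z/ cannot be parsed into a legal (C)(C)V(C) syllable (at most one coda consonant is licensed; onsets may contain at most 2 consonants).
Each unlicensed consonant is deleted: /k/, /θ/, /z/.

gdɔzŋθiʔ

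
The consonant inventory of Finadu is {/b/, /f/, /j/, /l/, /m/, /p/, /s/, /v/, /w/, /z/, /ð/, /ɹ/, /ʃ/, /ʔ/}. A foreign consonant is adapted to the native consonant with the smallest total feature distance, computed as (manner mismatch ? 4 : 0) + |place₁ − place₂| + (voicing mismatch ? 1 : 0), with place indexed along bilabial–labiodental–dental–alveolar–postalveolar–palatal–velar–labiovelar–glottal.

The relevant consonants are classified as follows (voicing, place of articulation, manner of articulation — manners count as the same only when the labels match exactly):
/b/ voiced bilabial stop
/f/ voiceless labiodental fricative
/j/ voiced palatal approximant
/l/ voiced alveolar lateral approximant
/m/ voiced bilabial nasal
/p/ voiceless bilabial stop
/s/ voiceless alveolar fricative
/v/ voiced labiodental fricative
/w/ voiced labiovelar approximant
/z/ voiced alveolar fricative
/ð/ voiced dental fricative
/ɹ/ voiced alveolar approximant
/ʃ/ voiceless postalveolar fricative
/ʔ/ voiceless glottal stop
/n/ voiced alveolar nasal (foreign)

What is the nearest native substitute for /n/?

m

/m/ is closest: same manner (nasal), place distance 3 (alveolar→bilabial), same voicing; total 3. Next closest is /l/ at distance 4.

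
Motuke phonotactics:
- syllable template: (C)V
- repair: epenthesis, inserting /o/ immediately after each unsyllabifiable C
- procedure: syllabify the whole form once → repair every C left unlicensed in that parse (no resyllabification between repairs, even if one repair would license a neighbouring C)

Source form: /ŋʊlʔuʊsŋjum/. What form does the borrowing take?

Under (C)V, the unsyllabifiable consonants are /l/, /s/, /ŋ/, /m/ (no codas are permitted; onsets are limited to one consonant).
Each unlicensed consonant becomes the onset of a new syllable: /l/ → /lo/, /s/ → /so/, /ŋ/ → /ŋo/, /m/ → /mo/.

ŋʊloʔuʊsoŋojumo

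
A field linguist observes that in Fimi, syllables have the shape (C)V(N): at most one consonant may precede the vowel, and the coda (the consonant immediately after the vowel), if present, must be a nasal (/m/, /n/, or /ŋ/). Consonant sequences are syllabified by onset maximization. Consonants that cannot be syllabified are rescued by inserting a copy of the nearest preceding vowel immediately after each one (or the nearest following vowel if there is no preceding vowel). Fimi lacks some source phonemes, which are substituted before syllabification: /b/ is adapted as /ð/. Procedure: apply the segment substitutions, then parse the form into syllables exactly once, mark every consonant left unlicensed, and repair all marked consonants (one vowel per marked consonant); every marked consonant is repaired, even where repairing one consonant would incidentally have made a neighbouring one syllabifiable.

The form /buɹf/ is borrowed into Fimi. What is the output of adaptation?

ðuɹufu

Substitution: /b/ → /ð/, giving /ðuɹf/.
Under (C)V(N), the unsyllabifiable consonants are /ɹ/, /f/ (only a nasal (/m/, /n/, or /ŋ/) is licensed in coda position; onsets are limited to one consonant).
Inserting the epenthetic vowel yields /ɹ/ → /ɹu/, /f/ → /fu/.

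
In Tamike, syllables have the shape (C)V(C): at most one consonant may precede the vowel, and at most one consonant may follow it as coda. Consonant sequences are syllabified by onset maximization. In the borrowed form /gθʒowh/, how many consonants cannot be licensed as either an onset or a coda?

Under (C)V(C), the unsyllabifiable consonants are /g/, /θ/, /h/ (at most one coda consonant is licensed; onsets are limited to one consonant).

3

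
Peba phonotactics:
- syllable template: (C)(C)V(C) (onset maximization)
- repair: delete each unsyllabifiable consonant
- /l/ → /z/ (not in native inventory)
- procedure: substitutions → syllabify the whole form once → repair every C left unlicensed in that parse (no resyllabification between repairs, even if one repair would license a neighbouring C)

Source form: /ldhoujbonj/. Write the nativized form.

dhoujbon

Substitution: /l/ → /z/, giving /zdhoujbonj/.
Syllabifying with onset maximization leaves /z/, /j/ stranded (at most one coda consonant is licensed; onsets may contain at most 2 consonants).
Each unlicensed consonant is deleted: /z/, /j/.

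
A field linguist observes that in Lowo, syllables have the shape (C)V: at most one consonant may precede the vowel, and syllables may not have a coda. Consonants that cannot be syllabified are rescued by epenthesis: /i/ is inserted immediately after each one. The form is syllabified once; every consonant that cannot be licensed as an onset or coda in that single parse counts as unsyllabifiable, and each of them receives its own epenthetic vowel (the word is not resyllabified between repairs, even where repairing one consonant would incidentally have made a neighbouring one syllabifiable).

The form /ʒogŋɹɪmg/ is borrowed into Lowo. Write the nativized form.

ʒogiŋiɹɪmigi

Syllabifying with onset maximization leaves /g/, /ŋ/, /m/, /g/ stranded (no codas are permitted; onsets are limited to one consonant).
Epenthesis after each stranded consonant: /g/ → /gi/, /ŋ/ → /ŋi/, /m/ → /mi/, /g/ → /gi/.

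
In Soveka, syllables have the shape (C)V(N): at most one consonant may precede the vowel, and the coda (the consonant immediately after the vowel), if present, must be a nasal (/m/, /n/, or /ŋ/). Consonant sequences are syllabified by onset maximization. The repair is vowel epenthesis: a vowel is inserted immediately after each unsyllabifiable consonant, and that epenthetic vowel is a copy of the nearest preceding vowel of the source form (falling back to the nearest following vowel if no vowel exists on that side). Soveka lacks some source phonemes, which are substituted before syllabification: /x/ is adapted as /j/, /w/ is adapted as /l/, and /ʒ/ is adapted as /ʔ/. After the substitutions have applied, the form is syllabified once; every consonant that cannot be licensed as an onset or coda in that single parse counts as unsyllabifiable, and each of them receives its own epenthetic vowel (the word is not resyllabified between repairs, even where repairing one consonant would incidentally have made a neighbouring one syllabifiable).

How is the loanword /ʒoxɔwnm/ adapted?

ʔojɔlɔnɔmɔ

Substitution: /ʒ/ → /ʔ/, /x/ → /j/, /w/ → /l/, giving /ʔojɔlnm/.
Under (C)V(N), the unsyllabifiable consonants are /l/, /n/, /m/ (only a nasal (/m/, /n/, or /ŋ/) is licensed in coda position; onsets are limited to one consonant).
Epenthesis after each stranded consonant: /l/ → /lɔ/, /n/ → /nɔ/, /m/ → /mɔ/.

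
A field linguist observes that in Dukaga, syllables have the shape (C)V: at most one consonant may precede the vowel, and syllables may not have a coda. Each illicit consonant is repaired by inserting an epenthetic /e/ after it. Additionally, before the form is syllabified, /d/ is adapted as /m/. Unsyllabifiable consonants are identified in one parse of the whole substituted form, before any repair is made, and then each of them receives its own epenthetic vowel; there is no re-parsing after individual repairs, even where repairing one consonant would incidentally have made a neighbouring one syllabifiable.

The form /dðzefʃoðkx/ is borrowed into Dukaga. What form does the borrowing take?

meðezefeʃoðekexe

Substitution: /d/ → /m/, giving /mðzefʃoðkx/.
Syllabifying with onset maximization leaves /m/, /ð/, /f/, /ð/, /k/, /x/ stranded (no codas are permitted; onsets are limited to one consonant).
Epenthesis after each stranded consonant: /m/ → /me/, /ð/ → /ðe/, /f/ → /fe/, /ð/ → /ðe/, /k/ → /ke/, /x/ → /xe/.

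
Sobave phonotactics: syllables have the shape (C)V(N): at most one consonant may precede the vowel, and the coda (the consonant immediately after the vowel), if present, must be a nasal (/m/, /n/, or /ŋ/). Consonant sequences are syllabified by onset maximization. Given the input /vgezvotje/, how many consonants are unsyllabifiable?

The consonants /v/, /z/, /t/ cannot be parsed into a legal (C)V(N) syllable (only a nasal (/m/, /n/, or /ŋ/) is licensed in coda position; onsets are limited to one consonant).

3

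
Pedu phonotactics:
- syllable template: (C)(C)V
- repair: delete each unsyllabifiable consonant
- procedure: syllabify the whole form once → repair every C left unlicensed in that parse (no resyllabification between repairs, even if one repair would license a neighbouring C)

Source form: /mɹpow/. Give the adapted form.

ɹpo

The consonants /m/, /w/ cannot be parsed into a legal (C)(C)V syllable (no codas are permitted; onsets may contain at most 2 consonants).
Each unlicensed consonant is deleted: /m/, /w/.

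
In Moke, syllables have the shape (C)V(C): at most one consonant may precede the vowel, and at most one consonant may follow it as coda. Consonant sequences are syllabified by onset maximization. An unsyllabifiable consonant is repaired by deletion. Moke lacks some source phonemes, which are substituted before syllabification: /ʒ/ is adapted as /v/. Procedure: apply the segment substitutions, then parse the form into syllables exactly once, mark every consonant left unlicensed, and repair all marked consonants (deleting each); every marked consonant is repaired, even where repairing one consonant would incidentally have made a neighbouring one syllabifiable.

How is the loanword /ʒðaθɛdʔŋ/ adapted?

Substitution: /ʒ/ → /v/, giving /vðaθɛdʔŋ/.
Under (C)V(C), the unsyllabifiable consonants are /v/, /ʔ/, /ŋ/ (at most one coda consonant is licensed; onsets are limited to one consonant).
Deletion applies to /v/, /ʔ/, /ŋ/.

ðaθɛd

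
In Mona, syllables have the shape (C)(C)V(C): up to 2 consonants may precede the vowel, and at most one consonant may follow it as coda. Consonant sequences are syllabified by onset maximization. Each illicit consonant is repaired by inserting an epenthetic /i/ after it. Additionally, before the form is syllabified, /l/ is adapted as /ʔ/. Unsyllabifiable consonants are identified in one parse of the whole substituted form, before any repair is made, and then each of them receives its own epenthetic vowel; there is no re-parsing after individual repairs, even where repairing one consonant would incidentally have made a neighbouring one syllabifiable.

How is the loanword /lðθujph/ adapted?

ʔiðθujpihi

Substitution: /l/ → /ʔ/, giving /ʔðθujph/.
Under (C)(C)V(C), the unsyllabifiable consonants are /ʔ/, /p/, /h/ (at most one coda consonant is licensed; onsets may contain at most 2 consonants).
Inserting the epenthetic vowel yields /ʔ/ → /ʔi/, /p/ → /pi/, /h/ → /hi/.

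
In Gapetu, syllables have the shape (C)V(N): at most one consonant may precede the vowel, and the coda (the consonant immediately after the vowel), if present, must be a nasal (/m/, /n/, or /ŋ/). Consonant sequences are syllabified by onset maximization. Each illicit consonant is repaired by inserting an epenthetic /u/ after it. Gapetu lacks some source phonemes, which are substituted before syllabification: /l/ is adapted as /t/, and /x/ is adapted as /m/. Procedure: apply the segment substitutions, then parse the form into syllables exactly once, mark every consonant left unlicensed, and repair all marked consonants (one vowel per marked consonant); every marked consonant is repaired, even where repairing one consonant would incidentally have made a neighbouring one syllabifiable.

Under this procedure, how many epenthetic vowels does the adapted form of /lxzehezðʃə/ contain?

After substitution the input is /tmzehezðʃə/.
The unsyllabifiable consonants are /t/, /m/, /z/, /ð/; each receives one epenthetic vowel.

4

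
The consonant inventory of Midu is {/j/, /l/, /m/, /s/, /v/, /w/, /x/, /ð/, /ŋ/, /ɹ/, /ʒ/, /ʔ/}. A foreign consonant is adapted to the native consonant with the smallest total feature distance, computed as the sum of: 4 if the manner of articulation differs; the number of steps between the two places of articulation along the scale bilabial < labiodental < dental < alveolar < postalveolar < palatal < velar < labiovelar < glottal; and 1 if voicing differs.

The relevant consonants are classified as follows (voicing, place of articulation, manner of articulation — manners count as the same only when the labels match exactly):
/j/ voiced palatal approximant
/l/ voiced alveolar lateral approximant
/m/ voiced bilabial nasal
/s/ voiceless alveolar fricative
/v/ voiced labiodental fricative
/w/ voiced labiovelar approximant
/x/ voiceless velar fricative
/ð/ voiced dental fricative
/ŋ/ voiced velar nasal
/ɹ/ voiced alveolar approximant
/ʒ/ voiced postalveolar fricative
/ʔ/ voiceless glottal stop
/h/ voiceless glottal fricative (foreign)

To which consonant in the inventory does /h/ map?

x

/x/ is closest: same manner (fricative), place distance 2 (glottal→velar), same voicing; total 2. Next closest is /ʔ/ at distance 4.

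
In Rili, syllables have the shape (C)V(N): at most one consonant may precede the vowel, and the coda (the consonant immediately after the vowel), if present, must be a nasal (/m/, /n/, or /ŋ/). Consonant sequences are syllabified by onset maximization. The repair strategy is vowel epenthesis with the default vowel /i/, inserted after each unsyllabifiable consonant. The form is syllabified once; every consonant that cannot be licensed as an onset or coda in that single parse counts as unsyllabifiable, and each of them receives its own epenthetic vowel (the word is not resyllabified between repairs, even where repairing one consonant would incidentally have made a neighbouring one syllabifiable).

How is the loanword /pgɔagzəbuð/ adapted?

The consonants /p/, /g/, /ð/ cannot be parsed into a legal (C)V(N) syllable (only a nasal (/m/, /n/, or /ŋ/) is licensed in coda position; onsets are limited to one consonant).
Inserting the epenthetic vowel yields /p/ → /pi/, /g/ → /gi/, /ð/ → /ði/.

pigɔagizəbuði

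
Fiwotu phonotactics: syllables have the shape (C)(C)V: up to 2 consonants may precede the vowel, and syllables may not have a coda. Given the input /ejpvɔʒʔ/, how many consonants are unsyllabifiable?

Under (C)(C)V, the unsyllabifiable consonants are /j/, /ʒ/, /ʔ/ (no codas are permitted; onsets may contain at most 2 consonants).

3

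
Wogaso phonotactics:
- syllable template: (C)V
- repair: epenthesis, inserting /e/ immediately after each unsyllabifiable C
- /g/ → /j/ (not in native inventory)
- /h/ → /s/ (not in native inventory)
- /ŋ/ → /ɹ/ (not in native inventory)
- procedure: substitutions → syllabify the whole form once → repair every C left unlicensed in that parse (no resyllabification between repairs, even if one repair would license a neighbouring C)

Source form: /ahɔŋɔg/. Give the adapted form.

Substitution: /h/ → /s/, /ŋ/ → /ɹ/, /g/ → /j/, giving /asɔɹɔj/.
Syllabifying with onset maximization leaves /j/ stranded (no codas are permitted; onsets are limited to one consonant).
Each unlicensed consonant becomes the onset of a new syllable: /j/ → /je/.

asɔɹɔje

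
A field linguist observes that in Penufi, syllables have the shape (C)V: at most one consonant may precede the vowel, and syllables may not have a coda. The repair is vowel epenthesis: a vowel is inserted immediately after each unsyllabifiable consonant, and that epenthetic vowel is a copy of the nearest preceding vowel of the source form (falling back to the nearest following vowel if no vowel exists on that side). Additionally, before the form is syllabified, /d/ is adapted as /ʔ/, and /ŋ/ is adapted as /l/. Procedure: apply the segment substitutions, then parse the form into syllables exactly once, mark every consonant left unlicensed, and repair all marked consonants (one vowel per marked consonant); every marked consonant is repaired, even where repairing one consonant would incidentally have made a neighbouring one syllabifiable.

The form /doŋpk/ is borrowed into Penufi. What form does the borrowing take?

Substitution: /d/ → /ʔ/, /ŋ/ → /l/, giving /ʔolpk/.
Syllabifying with onset maximization leaves /l/, /p/, /k/ stranded (no codas are permitted; onsets are limited to one consonant).
Inserting the epenthetic vowel yields /l/ → /lo/, /p/ → /po/, /k/ → /ko/.

ʔolopoko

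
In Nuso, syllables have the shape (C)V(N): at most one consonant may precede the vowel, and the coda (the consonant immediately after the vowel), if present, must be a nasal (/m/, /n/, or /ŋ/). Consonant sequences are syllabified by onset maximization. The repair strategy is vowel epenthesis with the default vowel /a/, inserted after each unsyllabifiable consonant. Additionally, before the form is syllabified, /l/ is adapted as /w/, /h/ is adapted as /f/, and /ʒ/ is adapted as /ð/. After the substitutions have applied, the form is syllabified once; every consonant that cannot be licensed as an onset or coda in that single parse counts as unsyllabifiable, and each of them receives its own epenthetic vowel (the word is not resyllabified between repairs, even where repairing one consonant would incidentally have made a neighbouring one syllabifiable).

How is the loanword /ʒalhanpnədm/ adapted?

Substitution: /ʒ/ → /ð/, /l/ → /w/, /h/ → /f/, giving /ðawfanpnədm/.
Under (C)V(N), the unsyllabifiable consonants are /w/, /p/, /d/, /m/ (only a nasal (/m/, /n/, or /ŋ/) is licensed in coda position; onsets are limited to one consonant).
Epenthesis after each stranded consonant: /w/ → /wa/, /p/ → /pa/, /d/ → /da/, /m/ → /ma/.

ðawafanpanədama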